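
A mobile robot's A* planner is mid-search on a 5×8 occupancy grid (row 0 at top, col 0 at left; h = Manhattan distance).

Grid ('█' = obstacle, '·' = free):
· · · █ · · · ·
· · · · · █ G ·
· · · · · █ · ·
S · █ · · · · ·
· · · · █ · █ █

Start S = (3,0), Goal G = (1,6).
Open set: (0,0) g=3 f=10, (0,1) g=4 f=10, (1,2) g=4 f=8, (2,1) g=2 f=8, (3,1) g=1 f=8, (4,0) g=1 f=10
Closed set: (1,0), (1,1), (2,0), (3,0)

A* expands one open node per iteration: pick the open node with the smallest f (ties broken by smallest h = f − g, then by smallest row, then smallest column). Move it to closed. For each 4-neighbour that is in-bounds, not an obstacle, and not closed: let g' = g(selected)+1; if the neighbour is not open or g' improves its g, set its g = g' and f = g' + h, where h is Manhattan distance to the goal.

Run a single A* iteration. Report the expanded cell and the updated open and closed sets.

step 1: expand (1,2) (f=8, h=4) → closed; open now [(0,0) g=3 f=10, (0,1) g=4 f=10, (0,2) g=5 f=10, (1,3) g=5 f=8, (2,1) g=2 f=8, (2,2) g=5 f=10, (3,1) g=1 f=8, (4,0) g=1 f=10]

expanded=(1,2); open=[(0,0) g=3 f=10, (0,1) g=4 f=10, (0,2) g=5 f=10, (1,3) g=5 f=8, (2,1) g=2 f=8, (2,2) g=5 f=10, (3,1) g=1 f=8, (4,0) g=1 f=10]; closed=[(1,0), (1,1), (1,2), (2,0), (3,0)]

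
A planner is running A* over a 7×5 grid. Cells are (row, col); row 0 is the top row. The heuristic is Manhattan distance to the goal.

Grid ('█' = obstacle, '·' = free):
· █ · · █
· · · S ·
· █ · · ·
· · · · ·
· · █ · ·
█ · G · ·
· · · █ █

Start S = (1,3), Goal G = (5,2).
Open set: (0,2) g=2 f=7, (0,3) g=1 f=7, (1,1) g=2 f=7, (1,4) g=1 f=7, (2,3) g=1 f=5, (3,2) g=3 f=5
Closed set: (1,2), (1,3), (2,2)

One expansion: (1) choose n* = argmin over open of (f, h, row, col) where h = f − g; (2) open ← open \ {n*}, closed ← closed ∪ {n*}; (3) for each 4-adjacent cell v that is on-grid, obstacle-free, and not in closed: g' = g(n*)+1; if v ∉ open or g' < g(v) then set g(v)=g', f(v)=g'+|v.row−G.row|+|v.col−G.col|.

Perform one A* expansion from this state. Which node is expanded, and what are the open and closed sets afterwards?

step 1: expand (3,2) (f=5, h=2) → closed; open now [(0,2) g=2 f=7, (0,3) g=1 f=7, (1,1) g=2 f=7, (1,4) g=1 f=7, (2,3) g=1 f=5, (3,1) g=4 f=7, (3,3) g=4 f=7]

expanded=(3,2); open=[(0,2) g=2 f=7, (0,3) g=1 f=7, (1,1) g=2 f=7, (1,4) g=1 f=7, (2,3) g=1 f=5, (3,1) g=4 f=7, (3,3) g=4 f=7]; closed=[(1,2), (1,3), (2,2), (3,2)]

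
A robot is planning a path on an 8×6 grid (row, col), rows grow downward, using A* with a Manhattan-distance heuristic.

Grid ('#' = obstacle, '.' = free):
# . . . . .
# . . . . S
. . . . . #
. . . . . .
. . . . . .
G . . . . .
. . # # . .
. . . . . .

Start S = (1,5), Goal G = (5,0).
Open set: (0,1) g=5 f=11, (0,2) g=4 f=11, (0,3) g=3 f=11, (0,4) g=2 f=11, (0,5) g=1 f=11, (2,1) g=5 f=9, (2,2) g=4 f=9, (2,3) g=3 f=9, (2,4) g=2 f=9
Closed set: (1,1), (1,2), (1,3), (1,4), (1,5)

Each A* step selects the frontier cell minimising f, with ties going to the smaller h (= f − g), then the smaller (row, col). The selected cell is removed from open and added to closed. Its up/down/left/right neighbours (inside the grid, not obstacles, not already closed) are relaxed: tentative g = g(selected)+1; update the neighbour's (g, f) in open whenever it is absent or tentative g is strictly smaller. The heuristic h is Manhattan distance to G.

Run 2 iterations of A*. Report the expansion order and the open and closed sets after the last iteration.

step 1: expand (2,1) (f=9, h=4) → closed; open now [(0,1) g=5 f=11, (0,2) g=4 f=11, (0,3) g=3 f=11, (0,4) g=2 f=11, (0,5) g=1 f=11, (2,0) g=6 f=9, (2,2) g=4 f=9, (2,3) g=3 f=9, (2,4) g=2 f=9, (3,1) g=6 f=9]
step 2: expand (2,0) (f=9, h=3) → closed; open now [(0,1) g=5 f=11, (0,2) g=4 f=11, (0,3) g=3 f=11, (0,4) g=2 f=11, (0,5) g=1 f=11, (2,2) g=4 f=9, (2,3) g=3 f=9, (2,4) g=2 f=9, (3,0) g=7 f=9, (3,1) g=6 f=9]

order=[(2,1) → (2,0)]; open=[(0,1) g=5 f=11, (0,2) g=4 f=11, (0,3) g=3 f=11, (0,4) g=2 f=11, (0,5) g=1 f=11, (2,2) g=4 f=9, (2,3) g=3 f=9, (2,4) g=2 f=9, (3,0) g=7 f=9, (3,1) g=6 f=9]; closed=[(1,1), (1,2), (1,3), (1,4), (1,5), (2,0), (2,1)]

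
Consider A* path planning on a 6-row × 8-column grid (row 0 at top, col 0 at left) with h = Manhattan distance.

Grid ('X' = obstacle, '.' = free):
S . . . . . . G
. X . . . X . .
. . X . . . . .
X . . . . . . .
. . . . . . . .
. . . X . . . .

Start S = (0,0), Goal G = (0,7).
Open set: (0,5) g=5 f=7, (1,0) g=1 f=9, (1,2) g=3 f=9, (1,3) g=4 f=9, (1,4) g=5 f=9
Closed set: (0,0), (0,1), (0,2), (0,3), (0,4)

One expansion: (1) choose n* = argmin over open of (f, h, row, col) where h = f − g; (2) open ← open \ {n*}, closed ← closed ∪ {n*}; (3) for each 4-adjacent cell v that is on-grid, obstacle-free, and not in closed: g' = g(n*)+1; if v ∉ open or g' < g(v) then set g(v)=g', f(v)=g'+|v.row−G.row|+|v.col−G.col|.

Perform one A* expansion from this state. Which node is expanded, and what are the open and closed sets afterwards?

step 1: expand (0,5) (f=7, h=2) → closed; open now [(0,6) g=6 f=7, (1,0) g=1 f=9, (1,2) g=3 f=9, (1,3) g=4 f=9, (1,4) g=5 f=9]

expanded=(0,5); open=[(0,6) g=6 f=7, (1,0) g=1 f=9, (1,2) g=3 f=9, (1,3) g=4 f=9, (1,4) g=5 f=9]; closed=[(0,0), (0,1), (0,2), (0,3), (0,4), (0,5)]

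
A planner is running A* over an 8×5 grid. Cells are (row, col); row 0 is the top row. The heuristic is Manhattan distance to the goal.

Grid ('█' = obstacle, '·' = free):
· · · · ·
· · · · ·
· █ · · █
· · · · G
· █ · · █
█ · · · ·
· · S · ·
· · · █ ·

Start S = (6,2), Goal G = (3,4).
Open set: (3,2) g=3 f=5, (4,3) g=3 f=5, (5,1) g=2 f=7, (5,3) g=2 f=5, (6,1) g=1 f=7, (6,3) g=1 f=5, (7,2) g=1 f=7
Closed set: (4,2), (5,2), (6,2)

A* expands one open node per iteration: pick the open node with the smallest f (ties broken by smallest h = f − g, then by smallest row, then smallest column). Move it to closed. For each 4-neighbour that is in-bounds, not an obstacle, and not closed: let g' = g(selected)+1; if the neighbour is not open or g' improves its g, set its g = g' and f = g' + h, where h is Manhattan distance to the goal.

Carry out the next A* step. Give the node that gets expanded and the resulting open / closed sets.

step 1: expand (3,2) (f=5, h=2) → closed; open now [(2,2) g=4 f=7, (3,1) g=4 f=7, (3,3) g=4 f=5, (4,3) g=3 f=5, (5,1) g=2 f=7, (5,3) g=2 f=5, (6,1) g=1 f=7, (6,3) g=1 f=5, (7,2) g=1 f=7]

expanded=(3,2); open=[(2,2) g=4 f=7, (3,1) g=4 f=7, (3,3) g=4 f=5, (4,3) g=3 f=5, (5,1) g=2 f=7, (5,3) g=2 f=5, (6,1) g=1 f=7, (6,3) g=1 f=5, (7,2) g=1 f=7]; closed=[(3,2), (4,2), (5,2), (6,2)]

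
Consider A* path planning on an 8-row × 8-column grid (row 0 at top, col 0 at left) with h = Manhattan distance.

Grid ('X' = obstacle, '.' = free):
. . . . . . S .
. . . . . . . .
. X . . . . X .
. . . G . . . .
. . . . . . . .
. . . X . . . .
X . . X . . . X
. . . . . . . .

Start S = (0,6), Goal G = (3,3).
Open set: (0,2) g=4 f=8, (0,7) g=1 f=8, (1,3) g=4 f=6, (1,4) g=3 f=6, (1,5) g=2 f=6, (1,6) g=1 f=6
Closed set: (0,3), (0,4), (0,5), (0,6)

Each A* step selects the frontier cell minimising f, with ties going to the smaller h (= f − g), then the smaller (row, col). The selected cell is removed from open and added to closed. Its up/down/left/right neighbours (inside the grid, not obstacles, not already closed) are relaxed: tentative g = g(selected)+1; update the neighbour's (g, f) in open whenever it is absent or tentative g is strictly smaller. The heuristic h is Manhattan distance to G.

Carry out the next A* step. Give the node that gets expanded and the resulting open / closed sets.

step 1: expand (1,3) (f=6, h=2) → closed; open now [(0,2) g=4 f=8, (0,7) g=1 f=8, (1,2) g=5 f=8, (1,4) g=3 f=6, (1,5) g=2 f=6, (1,6) g=1 f=6, (2,3) g=5 f=6]

expanded=(1,3); open=[(0,2) g=4 f=8, (0,7) g=1 f=8, (1,2) g=5 f=8, (1,4) g=3 f=6, (1,5) g=2 f=6, (1,6) g=1 f=6, (2,3) g=5 f=6]; closed=[(0,3), (0,4), (0,5), (0,6), (1,3)]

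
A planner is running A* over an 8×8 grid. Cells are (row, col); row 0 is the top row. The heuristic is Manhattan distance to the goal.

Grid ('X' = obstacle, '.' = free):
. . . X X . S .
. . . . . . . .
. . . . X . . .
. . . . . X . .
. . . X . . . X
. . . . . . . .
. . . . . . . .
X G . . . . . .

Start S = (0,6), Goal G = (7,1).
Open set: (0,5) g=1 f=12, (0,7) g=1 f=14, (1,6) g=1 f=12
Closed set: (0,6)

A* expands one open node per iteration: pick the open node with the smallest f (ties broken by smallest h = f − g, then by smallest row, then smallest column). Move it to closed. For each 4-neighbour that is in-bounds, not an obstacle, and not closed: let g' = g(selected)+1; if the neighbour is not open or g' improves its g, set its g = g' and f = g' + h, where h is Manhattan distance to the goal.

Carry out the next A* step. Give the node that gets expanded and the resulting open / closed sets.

step 1: expand (0,5) (f=12, h=11) → closed; open now [(0,7) g=1 f=14, (1,5) g=2 f=12, (1,6) g=1 f=12]

expanded=(0,5); open=[(0,7) g=1 f=14, (1,5) g=2 f=12, (1,6) g=1 f=12]; closed=[(0,5), (0,6)]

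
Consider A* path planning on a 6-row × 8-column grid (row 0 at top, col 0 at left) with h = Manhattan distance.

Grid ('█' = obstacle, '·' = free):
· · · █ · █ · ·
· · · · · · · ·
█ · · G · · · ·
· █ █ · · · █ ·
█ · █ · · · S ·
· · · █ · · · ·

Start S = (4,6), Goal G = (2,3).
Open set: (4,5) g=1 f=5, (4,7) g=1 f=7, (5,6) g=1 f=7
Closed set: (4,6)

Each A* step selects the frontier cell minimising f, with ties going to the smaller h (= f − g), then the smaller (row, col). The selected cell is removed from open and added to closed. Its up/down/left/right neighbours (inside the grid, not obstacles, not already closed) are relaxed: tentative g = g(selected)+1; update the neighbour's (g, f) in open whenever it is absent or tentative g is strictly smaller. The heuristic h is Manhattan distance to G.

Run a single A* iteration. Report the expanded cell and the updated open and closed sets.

expanded=(4,5); open=[(3,5) g=2 f=5, (4,4) g=2 f=5, (4,7) g=1 f=7, (5,5) g=2 f=7, (5,6) g=1 f=7]; closed=[(4,5), (4,6)]

step 1: expand (4,5) (f=5, h=4) → closed; open now [(3,5) g=2 f=5, (4,4) g=2 f=5, (4,7) g=1 f=7, (5,5) g=2 f=7, (5,6) g=1 f=7]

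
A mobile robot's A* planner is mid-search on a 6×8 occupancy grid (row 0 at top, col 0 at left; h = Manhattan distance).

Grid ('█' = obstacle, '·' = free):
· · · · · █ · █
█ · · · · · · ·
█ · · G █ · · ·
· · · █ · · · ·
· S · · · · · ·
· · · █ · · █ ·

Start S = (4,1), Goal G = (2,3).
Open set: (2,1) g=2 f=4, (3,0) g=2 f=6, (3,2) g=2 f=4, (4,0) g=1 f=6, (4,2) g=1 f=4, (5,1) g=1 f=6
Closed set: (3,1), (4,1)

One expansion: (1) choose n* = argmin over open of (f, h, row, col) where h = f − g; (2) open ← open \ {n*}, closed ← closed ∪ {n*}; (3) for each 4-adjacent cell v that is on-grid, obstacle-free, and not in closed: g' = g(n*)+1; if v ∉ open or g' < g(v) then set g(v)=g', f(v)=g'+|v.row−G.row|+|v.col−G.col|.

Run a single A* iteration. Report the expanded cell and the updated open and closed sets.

expanded=(2,1); open=[(1,1) g=3 f=6, (2,2) g=3 f=4, (3,0) g=2 f=6, (3,2) g=2 f=4, (4,0) g=1 f=6, (4,2) g=1 f=4, (5,1) g=1 f=6]; closed=[(2,1), (3,1), (4,1)]

step 1: expand (2,1) (f=4, h=2) → closed; open now [(1,1) g=3 f=6, (2,2) g=3 f=4, (3,0) g=2 f=6, (3,2) g=2 f=4, (4,0) g=1 f=6, (4,2) g=1 f=4, (5,1) g=1 f=6]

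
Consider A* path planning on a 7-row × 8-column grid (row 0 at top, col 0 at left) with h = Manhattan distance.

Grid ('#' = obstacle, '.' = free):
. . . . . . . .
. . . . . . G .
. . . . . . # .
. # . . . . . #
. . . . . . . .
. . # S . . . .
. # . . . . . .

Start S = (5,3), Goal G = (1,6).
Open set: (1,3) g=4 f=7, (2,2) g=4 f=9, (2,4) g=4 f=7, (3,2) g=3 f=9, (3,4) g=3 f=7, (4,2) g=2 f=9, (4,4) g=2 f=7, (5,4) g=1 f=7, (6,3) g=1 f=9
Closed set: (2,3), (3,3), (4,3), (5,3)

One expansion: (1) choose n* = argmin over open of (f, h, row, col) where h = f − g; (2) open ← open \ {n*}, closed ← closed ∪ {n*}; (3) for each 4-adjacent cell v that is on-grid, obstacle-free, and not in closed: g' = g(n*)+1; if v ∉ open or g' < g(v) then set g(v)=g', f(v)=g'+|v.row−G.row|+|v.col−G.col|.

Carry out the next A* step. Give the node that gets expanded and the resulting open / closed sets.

expanded=(1,3); open=[(0,3) g=5 f=9, (1,2) g=5 f=9, (1,4) g=5 f=7, (2,2) g=4 f=9, (2,4) g=4 f=7, (3,2) g=3 f=9, (3,4) g=3 f=7, (4,2) g=2 f=9, (4,4) g=2 f=7, (5,4) g=1 f=7, (6,3) g=1 f=9]; closed=[(1,3), (2,3), (3,3), (4,3), (5,3)]

step 1: expand (1,3) (f=7, h=3) → closed; open now [(0,3) g=5 f=9, (1,2) g=5 f=9, (1,4) g=5 f=7, (2,2) g=4 f=9, (2,4) g=4 f=7, (3,2) g=3 f=9, (3,4) g=3 f=7, (4,2) g=2 f=9, (4,4) g=2 f=7, (5,4) g=1 f=7, (6,3) g=1 f=9]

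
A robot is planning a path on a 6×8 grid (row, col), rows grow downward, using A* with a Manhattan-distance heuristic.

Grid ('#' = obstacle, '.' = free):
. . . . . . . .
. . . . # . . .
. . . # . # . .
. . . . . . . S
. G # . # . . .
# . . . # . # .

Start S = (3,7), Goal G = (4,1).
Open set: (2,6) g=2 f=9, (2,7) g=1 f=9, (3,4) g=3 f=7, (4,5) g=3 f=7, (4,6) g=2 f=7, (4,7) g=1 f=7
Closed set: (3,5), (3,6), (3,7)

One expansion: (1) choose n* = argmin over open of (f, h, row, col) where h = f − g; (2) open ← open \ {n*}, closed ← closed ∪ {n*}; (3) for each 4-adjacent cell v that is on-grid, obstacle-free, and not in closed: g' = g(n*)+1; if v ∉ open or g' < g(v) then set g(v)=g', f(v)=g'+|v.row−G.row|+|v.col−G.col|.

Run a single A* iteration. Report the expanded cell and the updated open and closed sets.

expanded=(3,4); open=[(2,4) g=4 f=9, (2,6) g=2 f=9, (2,7) g=1 f=9, (3,3) g=4 f=7, (4,5) g=3 f=7, (4,6) g=2 f=7, (4,7) g=1 f=7]; closed=[(3,4), (3,5), (3,6), (3,7)]

step 1: expand (3,4) (f=7, h=4) → closed; open now [(2,4) g=4 f=9, (2,6) g=2 f=9, (2,7) g=1 f=9, (3,3) g=4 f=7, (4,5) g=3 f=7, (4,6) g=2 f=7, (4,7) g=1 f=7]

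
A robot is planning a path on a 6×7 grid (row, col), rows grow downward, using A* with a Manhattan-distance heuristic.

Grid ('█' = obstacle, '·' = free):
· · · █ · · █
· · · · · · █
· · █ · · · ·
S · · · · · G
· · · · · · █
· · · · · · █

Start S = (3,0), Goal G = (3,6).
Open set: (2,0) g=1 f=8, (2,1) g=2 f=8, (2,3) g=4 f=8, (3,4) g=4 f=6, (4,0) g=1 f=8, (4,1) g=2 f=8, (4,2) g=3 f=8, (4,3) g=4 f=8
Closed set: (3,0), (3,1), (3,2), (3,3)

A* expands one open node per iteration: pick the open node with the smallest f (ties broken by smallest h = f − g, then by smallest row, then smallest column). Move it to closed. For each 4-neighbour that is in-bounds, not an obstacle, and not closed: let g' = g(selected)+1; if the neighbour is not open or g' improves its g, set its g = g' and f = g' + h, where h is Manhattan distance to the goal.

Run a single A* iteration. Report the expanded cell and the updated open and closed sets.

expanded=(3,4); open=[(2,0) g=1 f=8, (2,1) g=2 f=8, (2,3) g=4 f=8, (2,4) g=5 f=8, (3,5) g=5 f=6, (4,0) g=1 f=8, (4,1) g=2 f=8, (4,2) g=3 f=8, (4,3) g=4 f=8, (4,4) g=5 f=8]; closed=[(3,0), (3,1), (3,2), (3,3), (3,4)]

step 1: expand (3,4) (f=6, h=2) → closed; open now [(2,0) g=1 f=8, (2,1) g=2 f=8, (2,3) g=4 f=8, (2,4) g=5 f=8, (3,5) g=5 f=6, (4,0) g=1 f=8, (4,1) g=2 f=8, (4,2) g=3 f=8, (4,3) g=4 f=8, (4,4) g=5 f=8]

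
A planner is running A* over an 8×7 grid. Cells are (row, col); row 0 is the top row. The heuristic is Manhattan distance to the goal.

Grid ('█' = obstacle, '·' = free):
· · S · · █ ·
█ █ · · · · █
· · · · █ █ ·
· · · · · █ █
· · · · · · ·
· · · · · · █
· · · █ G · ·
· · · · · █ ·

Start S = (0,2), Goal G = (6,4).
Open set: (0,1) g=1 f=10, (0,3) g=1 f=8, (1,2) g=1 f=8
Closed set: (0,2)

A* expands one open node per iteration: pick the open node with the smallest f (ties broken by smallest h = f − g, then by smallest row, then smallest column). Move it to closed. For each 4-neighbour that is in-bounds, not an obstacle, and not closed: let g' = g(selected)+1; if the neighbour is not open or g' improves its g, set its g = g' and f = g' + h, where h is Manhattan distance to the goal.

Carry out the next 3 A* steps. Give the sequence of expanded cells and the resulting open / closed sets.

step 1: expand (0,3) (f=8, h=7) → closed; open now [(0,1) g=1 f=10, (0,4) g=2 f=8, (1,2) g=1 f=8, (1,3) g=2 f=8]
step 2: expand (0,4) (f=8, h=6) → closed; open now [(0,1) g=1 f=10, (1,2) g=1 f=8, (1,3) g=2 f=8, (1,4) g=3 f=8]
step 3: expand (1,4) (f=8, h=5) → closed; open now [(0,1) g=1 f=10, (1,2) g=1 f=8, (1,3) g=2 f=8, (1,5) g=4 f=10]

order=[(0,3) → (0,4) → (1,4)]; open=[(0,1) g=1 f=10, (1,2) g=1 f=8, (1,3) g=2 f=8, (1,5) g=4 f=10]; closed=[(0,2), (0,3), (0,4), (1,4)]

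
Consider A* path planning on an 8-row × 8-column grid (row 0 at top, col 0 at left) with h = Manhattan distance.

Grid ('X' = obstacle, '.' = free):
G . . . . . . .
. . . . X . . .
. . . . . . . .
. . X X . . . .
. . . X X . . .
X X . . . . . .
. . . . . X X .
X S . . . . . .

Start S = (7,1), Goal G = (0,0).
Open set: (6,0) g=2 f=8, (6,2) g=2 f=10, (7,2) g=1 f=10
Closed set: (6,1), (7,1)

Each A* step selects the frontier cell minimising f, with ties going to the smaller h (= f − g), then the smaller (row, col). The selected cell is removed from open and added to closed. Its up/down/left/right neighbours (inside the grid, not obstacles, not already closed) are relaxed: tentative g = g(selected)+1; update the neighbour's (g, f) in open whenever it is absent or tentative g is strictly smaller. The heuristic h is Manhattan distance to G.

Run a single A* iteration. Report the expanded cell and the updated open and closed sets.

step 1: expand (6,0) (f=8, h=6) → closed; open now [(6,2) g=2 f=10, (7,2) g=1 f=10]

expanded=(6,0); open=[(6,2) g=2 f=10, (7,2) g=1 f=10]; closed=[(6,0), (6,1), (7,1)]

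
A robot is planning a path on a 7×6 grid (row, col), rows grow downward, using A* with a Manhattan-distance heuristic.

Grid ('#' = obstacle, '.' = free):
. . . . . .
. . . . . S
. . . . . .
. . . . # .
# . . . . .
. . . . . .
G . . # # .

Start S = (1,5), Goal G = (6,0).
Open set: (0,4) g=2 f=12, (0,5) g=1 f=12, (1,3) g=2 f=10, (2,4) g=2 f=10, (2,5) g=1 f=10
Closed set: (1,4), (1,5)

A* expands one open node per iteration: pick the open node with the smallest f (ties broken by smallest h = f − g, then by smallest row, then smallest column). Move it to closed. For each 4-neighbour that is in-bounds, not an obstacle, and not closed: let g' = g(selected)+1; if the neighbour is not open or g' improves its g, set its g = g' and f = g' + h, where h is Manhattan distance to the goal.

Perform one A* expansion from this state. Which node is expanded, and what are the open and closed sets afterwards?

step 1: expand (1,3) (f=10, h=8) → closed; open now [(0,3) g=3 f=12, (0,4) g=2 f=12, (0,5) g=1 f=12, (1,2) g=3 f=10, (2,3) g=3 f=10, (2,4) g=2 f=10, (2,5) g=1 f=10]

expanded=(1,3); open=[(0,3) g=3 f=12, (0,4) g=2 f=12, (0,5) g=1 f=12, (1,2) g=3 f=10, (2,3) g=3 f=10, (2,4) g=2 f=10, (2,5) g=1 f=10]; closed=[(1,3), (1,4), (1,5)]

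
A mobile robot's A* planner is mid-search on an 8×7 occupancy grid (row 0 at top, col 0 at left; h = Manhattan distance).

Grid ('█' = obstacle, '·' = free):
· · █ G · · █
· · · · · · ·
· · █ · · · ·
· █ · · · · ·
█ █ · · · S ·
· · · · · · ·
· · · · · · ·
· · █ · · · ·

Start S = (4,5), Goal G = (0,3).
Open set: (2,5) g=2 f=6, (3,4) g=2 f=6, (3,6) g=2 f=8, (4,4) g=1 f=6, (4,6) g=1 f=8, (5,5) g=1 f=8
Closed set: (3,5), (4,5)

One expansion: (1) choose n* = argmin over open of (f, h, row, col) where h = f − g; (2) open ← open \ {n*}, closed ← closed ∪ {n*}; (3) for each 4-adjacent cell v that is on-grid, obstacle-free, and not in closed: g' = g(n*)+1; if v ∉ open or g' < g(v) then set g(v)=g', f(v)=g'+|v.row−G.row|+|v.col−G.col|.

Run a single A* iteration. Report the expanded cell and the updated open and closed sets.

step 1: expand (2,5) (f=6, h=4) → closed; open now [(1,5) g=3 f=6, (2,4) g=3 f=6, (2,6) g=3 f=8, (3,4) g=2 f=6, (3,6) g=2 f=8, (4,4) g=1 f=6, (4,6) g=1 f=8, (5,5) g=1 f=8]

expanded=(2,5); open=[(1,5) g=3 f=6, (2,4) g=3 f=6, (2,6) g=3 f=8, (3,4) g=2 f=6, (3,6) g=2 f=8, (4,4) g=1 f=6, (4,6) g=1 f=8, (5,5) g=1 f=8]; closed=[(2,5), (3,5), (4,5)]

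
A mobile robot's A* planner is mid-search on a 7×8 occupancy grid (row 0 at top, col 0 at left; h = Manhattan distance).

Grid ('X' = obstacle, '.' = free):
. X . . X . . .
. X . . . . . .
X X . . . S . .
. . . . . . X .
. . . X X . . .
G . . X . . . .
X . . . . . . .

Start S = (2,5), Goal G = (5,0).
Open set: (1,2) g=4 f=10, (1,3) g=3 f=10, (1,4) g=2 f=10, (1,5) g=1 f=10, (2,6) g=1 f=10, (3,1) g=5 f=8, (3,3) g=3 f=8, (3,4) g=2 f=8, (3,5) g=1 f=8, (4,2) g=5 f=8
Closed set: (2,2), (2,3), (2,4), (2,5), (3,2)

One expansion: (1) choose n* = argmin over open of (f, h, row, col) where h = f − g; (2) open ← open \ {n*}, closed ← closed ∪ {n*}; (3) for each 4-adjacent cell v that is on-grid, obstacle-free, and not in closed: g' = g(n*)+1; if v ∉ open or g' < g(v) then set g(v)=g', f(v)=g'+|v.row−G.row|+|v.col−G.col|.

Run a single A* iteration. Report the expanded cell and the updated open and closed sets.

step 1: expand (3,1) (f=8, h=3) → closed; open now [(1,2) g=4 f=10, (1,3) g=3 f=10, (1,4) g=2 f=10, (1,5) g=1 f=10, (2,6) g=1 f=10, (3,0) g=6 f=8, (3,3) g=3 f=8, (3,4) g=2 f=8, (3,5) g=1 f=8, (4,1) g=6 f=8, (4,2) g=5 f=8]

expanded=(3,1); open=[(1,2) g=4 f=10, (1,3) g=3 f=10, (1,4) g=2 f=10, (1,5) g=1 f=10, (2,6) g=1 f=10, (3,0) g=6 f=8, (3,3) g=3 f=8, (3,4) g=2 f=8, (3,5) g=1 f=8, (4,1) g=6 f=8, (4,2) g=5 f=8]; closed=[(2,2), (2,3), (2,4), (2,5), (3,1), (3,2)]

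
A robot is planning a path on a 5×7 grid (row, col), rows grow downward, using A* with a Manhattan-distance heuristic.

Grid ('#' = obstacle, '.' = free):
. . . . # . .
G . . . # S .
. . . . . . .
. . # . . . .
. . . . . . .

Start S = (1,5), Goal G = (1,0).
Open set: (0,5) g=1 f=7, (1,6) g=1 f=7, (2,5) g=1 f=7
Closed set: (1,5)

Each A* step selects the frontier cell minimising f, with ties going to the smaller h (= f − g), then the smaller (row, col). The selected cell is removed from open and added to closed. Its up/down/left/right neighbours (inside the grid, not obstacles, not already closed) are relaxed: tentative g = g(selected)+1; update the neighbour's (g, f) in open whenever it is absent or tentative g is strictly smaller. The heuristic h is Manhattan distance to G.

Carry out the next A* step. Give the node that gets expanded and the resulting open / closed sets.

expanded=(0,5); open=[(0,6) g=2 f=9, (1,6) g=1 f=7, (2,5) g=1 f=7]; closed=[(0,5), (1,5)]

step 1: expand (0,5) (f=7, h=6) → closed; open now [(0,6) g=2 f=9, (1,6) g=1 f=7, (2,5) g=1 f=7]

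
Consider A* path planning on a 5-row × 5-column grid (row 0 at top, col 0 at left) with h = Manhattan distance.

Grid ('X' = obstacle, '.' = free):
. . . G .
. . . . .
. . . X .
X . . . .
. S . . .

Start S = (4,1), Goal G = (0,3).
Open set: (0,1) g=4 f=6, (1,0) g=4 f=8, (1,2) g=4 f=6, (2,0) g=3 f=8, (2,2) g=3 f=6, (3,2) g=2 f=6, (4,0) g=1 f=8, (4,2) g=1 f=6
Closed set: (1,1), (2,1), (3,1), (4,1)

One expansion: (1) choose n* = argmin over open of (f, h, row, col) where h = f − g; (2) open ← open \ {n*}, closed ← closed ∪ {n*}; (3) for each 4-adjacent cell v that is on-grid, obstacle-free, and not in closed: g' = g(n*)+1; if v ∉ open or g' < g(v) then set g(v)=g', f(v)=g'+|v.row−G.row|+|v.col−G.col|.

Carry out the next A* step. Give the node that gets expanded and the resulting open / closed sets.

expanded=(0,1); open=[(0,0) g=5 f=8, (0,2) g=5 f=6, (1,0) g=4 f=8, (1,2) g=4 f=6, (2,0) g=3 f=8, (2,2) g=3 f=6, (3,2) g=2 f=6, (4,0) g=1 f=8, (4,2) g=1 f=6]; closed=[(0,1), (1,1), (2,1), (3,1), (4,1)]

step 1: expand (0,1) (f=6, h=2) → closed; open now [(0,0) g=5 f=8, (0,2) g=5 f=6, (1,0) g=4 f=8, (1,2) g=4 f=6, (2,0) g=3 f=8, (2,2) g=3 f=6, (3,2) g=2 f=6, (4,0) g=1 f=8, (4,2) g=1 f=6]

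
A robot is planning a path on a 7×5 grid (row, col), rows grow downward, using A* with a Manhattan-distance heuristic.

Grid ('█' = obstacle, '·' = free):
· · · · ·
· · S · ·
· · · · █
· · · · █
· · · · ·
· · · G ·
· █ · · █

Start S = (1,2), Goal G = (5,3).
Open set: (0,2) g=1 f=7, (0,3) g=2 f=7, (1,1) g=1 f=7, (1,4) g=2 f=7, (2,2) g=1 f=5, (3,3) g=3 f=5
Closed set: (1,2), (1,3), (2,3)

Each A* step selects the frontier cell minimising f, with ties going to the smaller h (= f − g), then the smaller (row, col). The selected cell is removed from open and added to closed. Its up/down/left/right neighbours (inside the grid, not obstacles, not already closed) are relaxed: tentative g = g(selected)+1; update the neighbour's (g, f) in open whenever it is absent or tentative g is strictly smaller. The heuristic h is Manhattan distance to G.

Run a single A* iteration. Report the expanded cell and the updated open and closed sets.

step 1: expand (3,3) (f=5, h=2) → closed; open now [(0,2) g=1 f=7, (0,3) g=2 f=7, (1,1) g=1 f=7, (1,4) g=2 f=7, (2,2) g=1 f=5, (3,2) g=4 f=7, (4,3) g=4 f=5]

expanded=(3,3); open=[(0,2) g=1 f=7, (0,3) g=2 f=7, (1,1) g=1 f=7, (1,4) g=2 f=7, (2,2) g=1 f=5, (3,2) g=4 f=7, (4,3) g=4 f=5]; closed=[(1,2), (1,3), (2,3), (3,3)]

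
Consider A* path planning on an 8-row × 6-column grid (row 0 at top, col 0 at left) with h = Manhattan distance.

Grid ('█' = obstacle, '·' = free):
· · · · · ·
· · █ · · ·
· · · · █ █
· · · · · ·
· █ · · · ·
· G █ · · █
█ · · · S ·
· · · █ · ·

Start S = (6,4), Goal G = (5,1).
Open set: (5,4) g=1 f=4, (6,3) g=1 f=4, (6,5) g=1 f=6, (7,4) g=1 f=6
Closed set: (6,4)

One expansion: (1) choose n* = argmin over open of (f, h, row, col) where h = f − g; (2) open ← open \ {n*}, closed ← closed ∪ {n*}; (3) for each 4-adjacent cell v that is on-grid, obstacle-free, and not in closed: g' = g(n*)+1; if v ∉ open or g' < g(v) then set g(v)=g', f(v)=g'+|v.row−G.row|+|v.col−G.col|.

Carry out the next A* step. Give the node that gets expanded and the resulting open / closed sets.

step 1: expand (5,4) (f=4, h=3) → closed; open now [(4,4) g=2 f=6, (5,3) g=2 f=4, (6,3) g=1 f=4, (6,5) g=1 f=6, (7,4) g=1 f=6]

expanded=(5,4); open=[(4,4) g=2 f=6, (5,3) g=2 f=4, (6,3) g=1 f=4, (6,5) g=1 f=6, (7,4) g=1 f=6]; closed=[(5,4), (6,4)]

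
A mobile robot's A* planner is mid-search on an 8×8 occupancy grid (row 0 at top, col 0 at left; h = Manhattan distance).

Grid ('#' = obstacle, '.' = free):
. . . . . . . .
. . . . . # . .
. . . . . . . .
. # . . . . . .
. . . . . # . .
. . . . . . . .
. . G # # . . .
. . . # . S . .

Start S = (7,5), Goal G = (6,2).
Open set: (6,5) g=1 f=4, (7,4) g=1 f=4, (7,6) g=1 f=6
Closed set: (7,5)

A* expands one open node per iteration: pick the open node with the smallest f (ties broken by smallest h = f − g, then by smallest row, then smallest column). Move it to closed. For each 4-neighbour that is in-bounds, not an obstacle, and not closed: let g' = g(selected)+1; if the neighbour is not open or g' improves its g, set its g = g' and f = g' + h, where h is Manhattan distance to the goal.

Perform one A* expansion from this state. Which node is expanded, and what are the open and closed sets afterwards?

expanded=(6,5); open=[(5,5) g=2 f=6, (6,6) g=2 f=6, (7,4) g=1 f=4, (7,6) g=1 f=6]; closed=[(6,5), (7,5)]

step 1: expand (6,5) (f=4, h=3) → closed; open now [(5,5) g=2 f=6, (6,6) g=2 f=6, (7,4) g=1 f=4, (7,6) g=1 f=6]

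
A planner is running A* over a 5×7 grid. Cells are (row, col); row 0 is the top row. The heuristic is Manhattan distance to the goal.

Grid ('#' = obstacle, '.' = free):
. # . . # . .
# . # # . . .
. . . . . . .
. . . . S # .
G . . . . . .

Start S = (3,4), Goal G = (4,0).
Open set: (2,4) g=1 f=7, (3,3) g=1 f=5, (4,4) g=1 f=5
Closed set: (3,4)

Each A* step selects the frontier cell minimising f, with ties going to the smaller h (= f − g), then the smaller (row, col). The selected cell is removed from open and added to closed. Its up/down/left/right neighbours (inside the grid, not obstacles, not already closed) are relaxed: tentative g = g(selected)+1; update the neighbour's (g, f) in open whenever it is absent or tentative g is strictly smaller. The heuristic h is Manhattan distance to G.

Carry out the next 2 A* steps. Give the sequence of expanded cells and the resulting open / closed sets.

step 1: expand (3,3) (f=5, h=4) → closed; open now [(2,3) g=2 f=7, (2,4) g=1 f=7, (3,2) g=2 f=5, (4,3) g=2 f=5, (4,4) g=1 f=5]
step 2: expand (3,2) (f=5, h=3) → closed; open now [(2,2) g=3 f=7, (2,3) g=2 f=7, (2,4) g=1 f=7, (3,1) g=3 f=5, (4,2) g=3 f=5, (4,3) g=2 f=5, (4,4) g=1 f=5]

order=[(3,3) → (3,2)]; open=[(2,2) g=3 f=7, (2,3) g=2 f=7, (2,4) g=1 f=7, (3,1) g=3 f=5, (4,2) g=3 f=5, (4,3) g=2 f=5, (4,4) g=1 f=5]; closed=[(3,2), (3,3), (3,4)]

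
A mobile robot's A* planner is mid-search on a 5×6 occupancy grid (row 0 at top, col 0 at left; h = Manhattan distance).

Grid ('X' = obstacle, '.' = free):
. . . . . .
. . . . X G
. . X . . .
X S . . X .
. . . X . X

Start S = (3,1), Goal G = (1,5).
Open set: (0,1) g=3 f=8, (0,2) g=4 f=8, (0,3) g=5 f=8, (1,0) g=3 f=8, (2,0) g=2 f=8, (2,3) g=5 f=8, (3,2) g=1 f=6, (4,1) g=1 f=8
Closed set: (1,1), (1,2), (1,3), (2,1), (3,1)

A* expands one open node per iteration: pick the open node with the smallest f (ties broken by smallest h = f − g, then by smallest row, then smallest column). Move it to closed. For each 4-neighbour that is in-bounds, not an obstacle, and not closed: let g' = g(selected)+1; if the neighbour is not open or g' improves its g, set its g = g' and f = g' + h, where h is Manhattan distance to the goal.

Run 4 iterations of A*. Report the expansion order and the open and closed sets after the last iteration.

order=[(3,2) → (3,3) → (2,3) → (2,4)]; open=[(0,1) g=3 f=8, (0,2) g=4 f=8, (0,3) g=5 f=8, (1,0) g=3 f=8, (2,0) g=2 f=8, (2,5) g=5 f=6, (4,1) g=1 f=8, (4,2) g=2 f=8]; closed=[(1,1), (1,2), (1,3), (2,1), (2,3), (2,4), (3,1), (3,2), (3,3)]

step 1: expand (3,2) (f=6, h=5) → closed; open now [(0,1) g=3 f=8, (0,2) g=4 f=8, (0,3) g=5 f=8, (1,0) g=3 f=8, (2,0) g=2 f=8, (2,3) g=5 f=8, (3,3) g=2 f=6, (4,1) g=1 f=8, (4,2) g=2 f=8]
step 2: expand (3,3) (f=6, h=4) → closed; open now [(0,1) g=3 f=8, (0,2) g=4 f=8, (0,3) g=5 f=8, (1,0) g=3 f=8, (2,0) g=2 f=8, (2,3) g=3 f=6, (4,1) g=1 f=8, (4,2) g=2 f=8]
step 3: expand (2,3) (f=6, h=3) → closed; open now [(0,1) g=3 f=8, (0,2) g=4 f=8, (0,3) g=5 f=8, (1,0) g=3 f=8, (2,0) g=2 f=8, (2,4) g=4 f=6, (4,1) g=1 f=8, (4,2) g=2 f=8]
step 4: expand (2,4) (f=6, h=2) → closed; open now [(0,1) g=3 f=8, (0,2) g=4 f=8, (0,3) g=5 f=8, (1,0) g=3 f=8, (2,0) g=2 f=8, (2,5) g=5 f=6, (4,1) g=1 f=8, (4,2) g=2 f=8]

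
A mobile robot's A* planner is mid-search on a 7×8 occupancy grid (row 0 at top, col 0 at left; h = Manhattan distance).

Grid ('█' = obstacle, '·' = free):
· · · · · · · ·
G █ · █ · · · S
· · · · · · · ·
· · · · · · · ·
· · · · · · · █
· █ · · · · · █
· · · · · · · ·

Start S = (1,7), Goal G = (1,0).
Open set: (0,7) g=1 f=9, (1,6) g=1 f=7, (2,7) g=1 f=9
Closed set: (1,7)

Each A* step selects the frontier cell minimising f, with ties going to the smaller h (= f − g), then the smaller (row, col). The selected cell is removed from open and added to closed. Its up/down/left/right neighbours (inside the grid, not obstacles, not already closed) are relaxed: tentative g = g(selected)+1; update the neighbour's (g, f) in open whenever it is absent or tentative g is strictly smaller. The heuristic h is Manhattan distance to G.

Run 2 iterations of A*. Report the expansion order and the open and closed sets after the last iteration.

step 1: expand (1,6) (f=7, h=6) → closed; open now [(0,6) g=2 f=9, (0,7) g=1 f=9, (1,5) g=2 f=7, (2,6) g=2 f=9, (2,7) g=1 f=9]
step 2: expand (1,5) (f=7, h=5) → closed; open now [(0,5) g=3 f=9, (0,6) g=2 f=9, (0,7) g=1 f=9, (1,4) g=3 f=7, (2,5) g=3 f=9, (2,6) g=2 f=9, (2,7) g=1 f=9]

order=[(1,6) → (1,5)]; open=[(0,5) g=3 f=9, (0,6) g=2 f=9, (0,7) g=1 f=9, (1,4) g=3 f=7, (2,5) g=3 f=9, (2,6) g=2 f=9, (2,7) g=1 f=9]; closed=[(1,5), (1,6), (1,7)]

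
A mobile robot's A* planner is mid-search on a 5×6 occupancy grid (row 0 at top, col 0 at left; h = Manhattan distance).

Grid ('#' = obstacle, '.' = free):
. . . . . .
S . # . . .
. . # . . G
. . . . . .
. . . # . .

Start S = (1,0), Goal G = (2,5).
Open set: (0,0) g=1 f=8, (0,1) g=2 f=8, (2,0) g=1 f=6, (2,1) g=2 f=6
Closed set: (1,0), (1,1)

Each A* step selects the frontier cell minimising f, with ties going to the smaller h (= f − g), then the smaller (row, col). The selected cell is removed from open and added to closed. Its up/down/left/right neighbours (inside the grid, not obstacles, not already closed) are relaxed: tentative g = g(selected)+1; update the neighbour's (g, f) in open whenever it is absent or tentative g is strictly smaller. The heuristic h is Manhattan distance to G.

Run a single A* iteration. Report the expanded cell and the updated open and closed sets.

step 1: expand (2,1) (f=6, h=4) → closed; open now [(0,0) g=1 f=8, (0,1) g=2 f=8, (2,0) g=1 f=6, (3,1) g=3 f=8]

expanded=(2,1); open=[(0,0) g=1 f=8, (0,1) g=2 f=8, (2,0) g=1 f=6, (3,1) g=3 f=8]; closed=[(1,0), (1,1), (2,1)]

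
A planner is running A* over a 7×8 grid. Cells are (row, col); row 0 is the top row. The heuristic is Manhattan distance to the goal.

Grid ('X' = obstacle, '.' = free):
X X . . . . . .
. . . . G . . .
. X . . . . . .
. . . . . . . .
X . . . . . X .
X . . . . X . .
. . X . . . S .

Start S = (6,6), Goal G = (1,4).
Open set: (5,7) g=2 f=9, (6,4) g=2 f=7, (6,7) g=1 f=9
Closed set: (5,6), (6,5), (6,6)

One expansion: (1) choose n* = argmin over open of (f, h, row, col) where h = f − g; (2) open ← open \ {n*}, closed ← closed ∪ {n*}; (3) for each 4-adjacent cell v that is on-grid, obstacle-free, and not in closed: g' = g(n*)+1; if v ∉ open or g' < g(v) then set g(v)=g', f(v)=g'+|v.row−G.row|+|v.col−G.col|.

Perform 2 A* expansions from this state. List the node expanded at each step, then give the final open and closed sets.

order=[(6,4) → (5,4)]; open=[(4,4) g=4 f=7, (5,3) g=4 f=9, (5,7) g=2 f=9, (6,3) g=3 f=9, (6,7) g=1 f=9]; closed=[(5,4), (5,6), (6,4), (6,5), (6,6)]

step 1: expand (6,4) (f=7, h=5) → closed; open now [(5,4) g=3 f=7, (5,7) g=2 f=9, (6,3) g=3 f=9, (6,7) g=1 f=9]
step 2: expand (5,4) (f=7, h=4) → closed; open now [(4,4) g=4 f=7, (5,3) g=4 f=9, (5,7) g=2 f=9, (6,3) g=3 f=9, (6,7) g=1 f=9]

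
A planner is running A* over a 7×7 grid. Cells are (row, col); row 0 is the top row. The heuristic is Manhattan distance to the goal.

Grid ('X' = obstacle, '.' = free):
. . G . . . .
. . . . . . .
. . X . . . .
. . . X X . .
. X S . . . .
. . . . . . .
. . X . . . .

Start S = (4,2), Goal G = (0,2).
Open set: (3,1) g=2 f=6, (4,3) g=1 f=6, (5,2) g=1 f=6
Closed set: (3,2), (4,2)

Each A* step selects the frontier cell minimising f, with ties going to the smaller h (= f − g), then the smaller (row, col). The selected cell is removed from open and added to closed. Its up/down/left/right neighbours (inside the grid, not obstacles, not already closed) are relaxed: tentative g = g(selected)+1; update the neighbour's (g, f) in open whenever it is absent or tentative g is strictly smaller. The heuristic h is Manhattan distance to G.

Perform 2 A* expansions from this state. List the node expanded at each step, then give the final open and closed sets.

step 1: expand (3,1) (f=6, h=4) → closed; open now [(2,1) g=3 f=6, (3,0) g=3 f=8, (4,3) g=1 f=6, (5,2) g=1 f=6]
step 2: expand (2,1) (f=6, h=3) → closed; open now [(1,1) g=4 f=6, (2,0) g=4 f=8, (3,0) g=3 f=8, (4,3) g=1 f=6, (5,2) g=1 f=6]

order=[(3,1) → (2,1)]; open=[(1,1) g=4 f=6, (2,0) g=4 f=8, (3,0) g=3 f=8, (4,3) g=1 f=6, (5,2) g=1 f=6]; closed=[(2,1), (3,1), (3,2), (4,2)]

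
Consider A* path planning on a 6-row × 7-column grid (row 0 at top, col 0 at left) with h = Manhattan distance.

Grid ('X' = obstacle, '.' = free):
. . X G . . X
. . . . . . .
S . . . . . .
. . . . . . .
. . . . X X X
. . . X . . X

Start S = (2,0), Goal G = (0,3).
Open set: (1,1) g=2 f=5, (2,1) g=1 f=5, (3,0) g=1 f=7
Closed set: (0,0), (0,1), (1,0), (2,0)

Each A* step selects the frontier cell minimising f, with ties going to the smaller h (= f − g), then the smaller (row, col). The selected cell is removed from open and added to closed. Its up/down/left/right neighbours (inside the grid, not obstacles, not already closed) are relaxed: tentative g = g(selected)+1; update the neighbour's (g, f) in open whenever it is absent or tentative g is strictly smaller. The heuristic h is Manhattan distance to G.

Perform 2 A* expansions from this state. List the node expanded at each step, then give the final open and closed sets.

step 1: expand (1,1) (f=5, h=3) → closed; open now [(1,2) g=3 f=5, (2,1) g=1 f=5, (3,0) g=1 f=7]
step 2: expand (1,2) (f=5, h=2) → closed; open now [(1,3) g=4 f=5, (2,1) g=1 f=5, (2,2) g=4 f=7, (3,0) g=1 f=7]

order=[(1,1) → (1,2)]; open=[(1,3) g=4 f=5, (2,1) g=1 f=5, (2,2) g=4 f=7, (3,0) g=1 f=7]; closed=[(0,0), (0,1), (1,0), (1,1), (1,2), (2,0)]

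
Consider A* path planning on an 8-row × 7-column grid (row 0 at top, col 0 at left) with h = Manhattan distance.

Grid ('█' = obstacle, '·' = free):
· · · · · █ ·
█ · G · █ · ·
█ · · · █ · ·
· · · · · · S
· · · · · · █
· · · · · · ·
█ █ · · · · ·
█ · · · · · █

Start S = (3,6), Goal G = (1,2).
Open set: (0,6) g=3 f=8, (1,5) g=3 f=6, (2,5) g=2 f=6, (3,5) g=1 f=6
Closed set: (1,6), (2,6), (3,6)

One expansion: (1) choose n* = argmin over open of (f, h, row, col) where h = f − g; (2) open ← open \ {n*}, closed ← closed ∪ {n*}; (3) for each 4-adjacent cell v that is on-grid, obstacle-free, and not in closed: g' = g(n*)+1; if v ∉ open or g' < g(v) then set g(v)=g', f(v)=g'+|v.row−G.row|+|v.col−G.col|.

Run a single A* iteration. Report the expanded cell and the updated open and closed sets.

step 1: expand (1,5) (f=6, h=3) → closed; open now [(0,6) g=3 f=8, (2,5) g=2 f=6, (3,5) g=1 f=6]

expanded=(1,5); open=[(0,6) g=3 f=8, (2,5) g=2 f=6, (3,5) g=1 f=6]; closed=[(1,5), (1,6), (2,6), (3,6)]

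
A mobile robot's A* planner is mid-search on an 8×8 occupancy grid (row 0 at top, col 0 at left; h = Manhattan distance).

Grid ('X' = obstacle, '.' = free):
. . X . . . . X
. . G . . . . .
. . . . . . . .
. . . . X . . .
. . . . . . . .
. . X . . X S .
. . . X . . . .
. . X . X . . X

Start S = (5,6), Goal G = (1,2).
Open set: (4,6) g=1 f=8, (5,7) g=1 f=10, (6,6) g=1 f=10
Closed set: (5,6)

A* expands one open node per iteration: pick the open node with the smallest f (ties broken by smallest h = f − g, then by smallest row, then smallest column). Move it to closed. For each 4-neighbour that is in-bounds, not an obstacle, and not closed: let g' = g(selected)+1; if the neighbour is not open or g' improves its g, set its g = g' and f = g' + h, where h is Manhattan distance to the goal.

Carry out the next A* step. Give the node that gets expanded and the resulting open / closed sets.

step 1: expand (4,6) (f=8, h=7) → closed; open now [(3,6) g=2 f=8, (4,5) g=2 f=8, (4,7) g=2 f=10, (5,7) g=1 f=10, (6,6) g=1 f=10]

expanded=(4,6); open=[(3,6) g=2 f=8, (4,5) g=2 f=8, (4,7) g=2 f=10, (5,7) g=1 f=10, (6,6) g=1 f=10]; closed=[(4,6), (5,6)]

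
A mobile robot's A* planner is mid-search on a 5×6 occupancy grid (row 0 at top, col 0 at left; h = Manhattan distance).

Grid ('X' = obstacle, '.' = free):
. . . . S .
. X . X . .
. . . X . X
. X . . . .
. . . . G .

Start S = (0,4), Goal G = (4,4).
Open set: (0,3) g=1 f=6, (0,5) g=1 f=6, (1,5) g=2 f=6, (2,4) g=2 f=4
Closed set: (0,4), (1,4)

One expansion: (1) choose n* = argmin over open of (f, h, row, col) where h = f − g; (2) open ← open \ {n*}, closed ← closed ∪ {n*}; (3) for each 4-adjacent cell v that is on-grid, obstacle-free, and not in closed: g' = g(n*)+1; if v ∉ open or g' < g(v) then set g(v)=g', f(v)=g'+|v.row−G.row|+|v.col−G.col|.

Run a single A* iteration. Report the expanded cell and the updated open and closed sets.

expanded=(2,4); open=[(0,3) g=1 f=6, (0,5) g=1 f=6, (1,5) g=2 f=6, (3,4) g=3 f=4]; closed=[(0,4), (1,4), (2,4)]

step 1: expand (2,4) (f=4, h=2) → closed; open now [(0,3) g=1 f=6, (0,5) g=1 f=6, (1,5) g=2 f=6, (3,4) g=3 f=4]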